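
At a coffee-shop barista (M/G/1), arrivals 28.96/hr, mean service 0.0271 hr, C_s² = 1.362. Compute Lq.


ρ = λ·E[S] = 28.96·0.0271 = 0.7848
Lq = ρ²(1+C_s²)/(2(1−ρ)) = 0.6159·(1+1.362)/(2·0.2152)
= 0.6159·2.3620/0.4304 = 3.38046

Final: 3.38046


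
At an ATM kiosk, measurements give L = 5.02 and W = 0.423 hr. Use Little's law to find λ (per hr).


λ = L/W = 5.02/0.423 = 11.8676 /hr

Final: 11.8676 /hr


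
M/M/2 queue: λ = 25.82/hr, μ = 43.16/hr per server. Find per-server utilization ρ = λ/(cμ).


ρ = λ/(cμ) = 25.82/(2·43.16) = 25.82/86.32 = 0.2991

Final: 0.2991


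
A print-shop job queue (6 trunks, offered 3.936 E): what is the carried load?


B(6,3.936) = 0.112554 (Erlang-B)
Carried load = a(1 − B) = 3.936·(1 − 0.112554) = 3.936·0.887446 = 3.4930 E

Final: 3.4930 Erlangs


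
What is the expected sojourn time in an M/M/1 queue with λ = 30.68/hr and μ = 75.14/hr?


W = 1/(μ−λ) = 1/(75.14 − 30.68) = 1/44.46 = 0.02249 hr

Final: 0.02249 hr


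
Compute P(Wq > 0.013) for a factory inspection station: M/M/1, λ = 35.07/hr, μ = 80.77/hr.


ρ = 35.07/80.77 = 0.4342
P(Wq > t) = ρ·e^{−(μ−λ)t} = 0.4342·e^{−0.5941}
= 0.4342·0.552059 = 0.239702

Final: 0.239702


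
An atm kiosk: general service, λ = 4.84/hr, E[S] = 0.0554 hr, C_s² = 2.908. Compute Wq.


ρ = λ·E[S] = 4.84·0.0554 = 0.2681
E[S²] = E[S]²(1+C_s²) = 0.0554²·(1+2.908) = 0.011994
Wq = λ·E[S²]/(2(1−ρ)) = 4.84·0.011994/(2·0.7319) = 0.03966 hr

Final: 0.03966 hr


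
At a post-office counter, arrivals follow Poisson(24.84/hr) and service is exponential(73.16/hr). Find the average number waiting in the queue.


ρ = 24.84/73.16 = 0.3395
Lq = ρ²/(1−ρ) = 0.1153/0.6605 = 0.1745

Final: 0.1745


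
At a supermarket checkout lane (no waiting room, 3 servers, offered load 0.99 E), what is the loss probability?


B(c,a) = (a^c/c!) / Σ_{k=0}^{c} a^k/k!
a^3/3! = 0.161717
Σ terms (k=0..3): 1.00000 + 0.99000 + 0.49005 + 0.16172 = 2.641767
B = 0.161717/2.641767 = 0.061215

Final: 0.061215


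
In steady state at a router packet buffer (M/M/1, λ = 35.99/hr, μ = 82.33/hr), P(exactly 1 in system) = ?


ρ = 35.99/82.33 = 0.4371
P_n = (1−ρ)·ρ^n = (1 − 0.4371)·0.4371^1 = 0.5629·0.437143 = 0.246049

Final: 0.246049


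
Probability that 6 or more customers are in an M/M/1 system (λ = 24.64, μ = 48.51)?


ρ = 24.64/48.51 = 0.5079
P(N ≥ n) = ρ^n = 0.5079^6 = 0.017173

Final: 0.017173


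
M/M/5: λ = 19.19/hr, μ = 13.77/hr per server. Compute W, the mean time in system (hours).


a = 1.3936; ρ = 0.2787; P₀ = 0.247913
Lq = P₀·a^c·ρ/(c!(1−ρ)²) = 0.005818
Wq = Lq/λ = 0.005818/19.19 = 0.0003032 hr
W = Wq + 1/μ = 0.0003032 + 0.07262 = 0.07292 hr

Final: 0.07292 hr


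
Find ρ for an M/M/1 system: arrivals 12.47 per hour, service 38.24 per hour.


ρ = λ/μ = 12.47/38.24 = 0.3261

Final: 0.3261


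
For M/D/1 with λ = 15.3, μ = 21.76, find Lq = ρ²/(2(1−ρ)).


ρ = 15.3/21.76 = 0.7031
M/D/1: Lq = ρ²/(2(1−ρ)) = 0.4944/(2·0.2969) = 0.83265

Final: 0.83265


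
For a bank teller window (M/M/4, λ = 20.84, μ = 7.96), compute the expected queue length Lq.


a = λ/μ = 2.6181; ρ = a/4 = 0.6545
P₀ = 0.063684
Lq = P₀·a^c·ρ / (c!·(1−ρ)²) = 0.063684·46.98277·0.6545/(24·0.11935)
= 0.68366

Final: 0.68366


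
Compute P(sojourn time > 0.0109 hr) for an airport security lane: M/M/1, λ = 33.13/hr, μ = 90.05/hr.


W ~ Exponential(μ−λ) for M/M/1.
μ − λ = 90.05 − 33.13 = 56.9200
P(W > t) = e^{−(μ−λ)t} = e^{−0.6204} = 0.537714

Final: 0.537714


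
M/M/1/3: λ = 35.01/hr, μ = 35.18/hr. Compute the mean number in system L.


ρ = 35.01/35.18 = 0.9952
L = ρ[1 − (K+1)ρ^K + Kρ^(K+1)] / [(1−ρ)(1−ρ^(K+1))]
Numerator: 0.9952·(1 − 4·0.985573 + 3·0.980810) = 0.0001385
Denominator: (0.004832)·(0.019190) = 0.00009273
L = 0.0001385/0.00009273 = 1.4939

Final: 1.4939


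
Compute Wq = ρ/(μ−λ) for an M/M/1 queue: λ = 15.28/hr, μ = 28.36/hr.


ρ = 15.28/28.36 = 0.5388
Wq = ρ/(μ−λ) = 0.5388/(28.36 − 15.28) = 0.5388/13.08 = 0.04119 hr

Final: 0.04119 hr


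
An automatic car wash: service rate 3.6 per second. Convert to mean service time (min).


Mean service time = 1/μ = 1/3.6 second = 0.27778 second
In minutes: 0.27778 × 0.0166667 = 0.004630 min

Final: 0.004630 min


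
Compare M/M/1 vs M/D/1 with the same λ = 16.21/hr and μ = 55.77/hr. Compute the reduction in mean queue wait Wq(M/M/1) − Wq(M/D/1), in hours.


ρ = 16.21/55.77 = 0.2907
Wq(M/M/1) = ρ/(μ−λ) = 0.2907/39.56 = 0.007347 hr
Wq(M/D/1) = ρ/(2(μ−λ)) = 0.003674 hr
Savings = 0.007347 − 0.003674 = 0.003674 hr

Final: 0.003674 hr


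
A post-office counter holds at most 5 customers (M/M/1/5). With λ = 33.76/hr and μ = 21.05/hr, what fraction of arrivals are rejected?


ρ = λ/μ = 33.76/21.05 = 1.6038
P_K = (1−ρ)ρ^K/(1−ρ^(K+1)) = (-0.6038·10.610887)/(1 − 17.017746)
= -6.406859/-16.017746 = 0.399985

Final: 0.399985


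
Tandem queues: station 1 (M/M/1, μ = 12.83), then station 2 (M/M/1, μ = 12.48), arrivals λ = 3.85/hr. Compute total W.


Each node sees arrival rate λ = 3.85/hr (tandem ⇒ throughput preserved).
W₁ = 1/(μ₁−λ) = 1/(12.83−3.85) = 0.11136 hr
W₂ = 1/(μ₂−λ) = 1/(12.48−3.85) = 0.11587 hr
W_total = W₁ + W₂ = 0.11136 + 0.11587 = 0.22723 hr

Final: 0.22723 hr


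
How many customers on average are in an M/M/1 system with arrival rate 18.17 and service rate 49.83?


ρ = λ/μ = 18.17/49.83 = 0.3646
L = ρ/(1−ρ) = 0.3646/(1 − 0.3646) = 0.3646/0.6354 = 0.5739

Final: 0.5739


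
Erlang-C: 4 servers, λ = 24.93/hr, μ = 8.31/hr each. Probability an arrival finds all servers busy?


a = λ/μ = 3.0000; ρ = a/4 = 0.7500
P₀ = 0.037736 (from M/M/c formula)
C(c,a) = [a^c/(c!(1−ρ))]·P₀ = [81.00000/(24·0.2500)]·0.037736
= 13.50000·0.037736 = 0.509434

Final: 0.509434


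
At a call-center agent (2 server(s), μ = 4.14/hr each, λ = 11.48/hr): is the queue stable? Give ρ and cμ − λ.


Total capacity cμ = 2·4.14 = 8.28/hr
ρ = λ/(cμ) = 11.48/8.28 = 1.3865
Stable ⇔ ρ < 1: NO
Spare capacity = cμ − λ = 8.28 − 11.48 = -3.20/hr

Final: ρ = 1.3865; unstable; margin = -3.20/hr


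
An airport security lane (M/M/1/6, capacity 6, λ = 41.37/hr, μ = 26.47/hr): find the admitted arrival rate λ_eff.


ρ = 1.5629; P_K = (1−ρ)ρ^6/(1−ρ^7) = 0.376702
λ_eff = λ(1 − P_K) = 41.37·(1 − 0.376702) = 41.37·0.623298 = 25.7858 /hr

Final: 25.7858 /hr


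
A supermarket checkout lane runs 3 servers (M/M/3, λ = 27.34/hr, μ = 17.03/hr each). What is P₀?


a = λ/μ = 27.34/17.03 = 1.6054; ρ = a/c = 0.5351
Σ_{k=0}^{2} a^k/k! (terms k=0..2) = 1.00000 + 1.60540 + 1.28866 = 3.89406
Tail: a^3/(3!(1−ρ)) = 4.13763/(6·0.4649) = 1.48345
P₀ = 1/(3.89406 + 1.48345) = 1/5.37751 = 0.185960

Final: 0.185960


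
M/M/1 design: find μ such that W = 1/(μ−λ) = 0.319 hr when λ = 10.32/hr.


W = 1/(μ−λ) ⇒ μ − λ = 1/W = 1/0.319 = 3.1348
μ = λ + 1/W = 10.32 + 3.1348 = 13.4548 per hr

Final: 13.4548 /hr


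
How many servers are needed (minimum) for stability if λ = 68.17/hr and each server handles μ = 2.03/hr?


Stability requires cμ > λ ⇔ c > λ/μ.
λ/μ = 68.17/2.03 = 33.5813
Minimum integer c = ⌊33.5813⌋ + 1 = 34
Check: 34·2.03 = 69.02 > 68.17, while 33·2.03 = 66.99 ≤ 68.17

Final: 34 servers


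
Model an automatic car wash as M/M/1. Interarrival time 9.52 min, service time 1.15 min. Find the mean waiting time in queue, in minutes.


λ = 60/9.52 = 6.3025 /hr
μ = 60/1.15 = 52.1739 /hr
ρ = λ/μ = 6.3025/52.1739 = 0.1208
Wq = ρ/(μ−λ) = 0.1208/(52.1739−6.3025) = 0.002633 hr
In minutes: 0.002633·60 = 0.1580 min

Final: 0.1580 min


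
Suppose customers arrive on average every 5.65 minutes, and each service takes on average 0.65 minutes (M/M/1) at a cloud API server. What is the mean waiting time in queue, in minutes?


λ = 60/5.65 = 10.6195 /hr
μ = 60/0.65 = 92.3077 /hr
ρ = λ/μ = 10.6195/92.3077 = 0.1150
Wq = ρ/(μ−λ) = 0.1150/(92.3077−10.6195) = 0.001408 hr
In minutes: 0.001408·60 = 0.08450 min

Final: 0.08450 min


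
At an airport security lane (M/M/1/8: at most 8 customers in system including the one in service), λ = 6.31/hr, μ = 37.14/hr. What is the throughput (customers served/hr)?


ρ = 0.1699; P_K = (1−ρ)ρ^8/(1−ρ^9) = 0.0000005763
λ_eff = λ(1 − P_K) = 6.31·(1 − 0.0000005763) = 6.31·0.999999 = 6.3100 /hr

Final: 6.3100 /hr


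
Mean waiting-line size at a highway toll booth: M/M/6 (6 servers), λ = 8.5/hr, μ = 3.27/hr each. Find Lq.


a = λ/μ = 2.5994; ρ = a/6 = 0.4332
P₀ = 0.073789
Lq = P₀·a^c·ρ / (c!·(1−ρ)²) = 0.073789·308.48002·0.4332/(720·0.32123)
= 0.04264

Final: 0.04264


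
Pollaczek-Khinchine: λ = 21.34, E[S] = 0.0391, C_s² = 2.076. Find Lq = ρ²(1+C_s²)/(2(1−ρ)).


ρ = λ·E[S] = 21.34·0.0391 = 0.8344
Lq = ρ²(1+C_s²)/(2(1−ρ)) = 0.6962·(1+2.076)/(2·0.1656)
= 0.6962·3.0760/0.3312 = 6.46581

Final: 6.46581


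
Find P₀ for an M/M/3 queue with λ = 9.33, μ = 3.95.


a = λ/μ = 9.33/3.95 = 2.3620; ρ = a/c = 0.7873
Σ_{k=0}^{2} a^k/k! (terms k=0..2) = 1.00000 + 2.36203 + 2.78958 = 6.15161
Tail: a^3/(3!(1−ρ)) = 13.17813/(6·0.2127) = 10.32809
P₀ = 1/(6.15161 + 10.32809) = 1/16.47970 = 0.060681

Final: 0.060681


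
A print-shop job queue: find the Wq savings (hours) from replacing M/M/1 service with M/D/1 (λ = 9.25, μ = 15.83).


ρ = 9.25/15.83 = 0.5843
Wq(M/M/1) = ρ/(μ−λ) = 0.5843/6.58 = 0.08880 hr
Wq(M/D/1) = ρ/(2(μ−λ)) = 0.04440 hr
Savings = 0.08880 − 0.04440 = 0.04440 hr

Final: 0.04440 hr


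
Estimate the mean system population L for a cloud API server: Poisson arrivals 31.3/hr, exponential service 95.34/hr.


ρ = λ/μ = 31.3/95.34 = 0.3283
L = ρ/(1−ρ) = 0.3283/(1 − 0.3283) = 0.3283/0.6717 = 0.4888

Final: 0.4888


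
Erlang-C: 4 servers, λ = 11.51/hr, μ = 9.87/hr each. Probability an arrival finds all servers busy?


a = λ/μ = 1.1662; ρ = a/4 = 0.2915
P₀ = 0.310635 (from M/M/c formula)
C(c,a) = [a^c/(c!(1−ρ))]·P₀ = [1.84941/(24·0.7085)]·0.310635
= 0.10877·0.310635 = 0.033788

Final: 0.033788


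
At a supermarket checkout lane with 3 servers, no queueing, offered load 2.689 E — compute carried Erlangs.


B(3,2.689) = 0.307311 (Erlang-B)
Carried load = a(1 − B) = 2.689·(1 − 0.307311) = 2.689·0.692689 = 1.8626 E

Final: 1.8626 Erlangs


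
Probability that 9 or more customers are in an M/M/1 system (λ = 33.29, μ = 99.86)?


ρ = 33.29/99.86 = 0.3334
P(N ≥ n) = ρ^n = 0.3334^9 = 0.00005085

Final: 0.00005085


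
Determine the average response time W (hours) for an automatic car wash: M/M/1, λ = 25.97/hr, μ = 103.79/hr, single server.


W = 1/(μ−λ) = 1/(103.79 − 25.97) = 1/77.82 = 0.01285 hr

Final: 0.01285 hr


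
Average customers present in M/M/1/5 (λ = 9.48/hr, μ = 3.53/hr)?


ρ = 9.48/3.53 = 2.6856
L = ρ[1 − (K+1)ρ^K + Kρ^(K+1)] / [(1−ρ)(1−ρ^(K+1))]
Numerator: 2.6856·(1 − 6·139.690914 + 5·375.147271) = 2789.190212
Denominator: (-1.6856)·(-374.147271) = 630.644834
L = 2789.190212/630.644834 = 4.4228

Final: 4.4228


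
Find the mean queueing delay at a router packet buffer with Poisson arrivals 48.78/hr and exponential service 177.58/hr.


ρ = 48.78/177.58 = 0.2747
Wq = ρ/(μ−λ) = 0.2747/(177.58 − 48.78) = 0.2747/128.80 = 0.002133 hr

Final: 0.002133 hr


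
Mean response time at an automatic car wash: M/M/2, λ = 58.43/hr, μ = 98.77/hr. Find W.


a = 0.5916; ρ = 0.2958; P₀ = 0.543462
Lq = P₀·a^c·ρ/(c!(1−ρ)²) = 0.05672
Wq = Lq/λ = 0.05672/58.43 = 0.0009707 hr
W = Wq + 1/μ = 0.0009707 + 0.01012 = 0.01110 hr

Final: 0.01110 hr


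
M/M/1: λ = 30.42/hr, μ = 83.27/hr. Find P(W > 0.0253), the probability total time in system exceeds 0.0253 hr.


W ~ Exponential(μ−λ) for M/M/1.
μ − λ = 83.27 − 30.42 = 52.8500
P(W > t) = e^{−(μ−λ)t} = e^{−1.3371} = 0.262605

Final: 0.262605


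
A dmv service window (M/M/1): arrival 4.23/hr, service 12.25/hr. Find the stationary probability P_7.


ρ = 4.23/12.25 = 0.3453
P_n = (1−ρ)·ρ^n = (1 − 0.3453)·0.3453^7 = 0.6547·0.0005854 = 0.0003832

Final: 0.0003832


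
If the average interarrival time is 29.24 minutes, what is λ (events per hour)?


λ = 1/(interarrival time) in consistent units.
1 hour = 60 min, so λ = 60/29.24 = 2.0520 per hour

Final: 2.0520 /hr


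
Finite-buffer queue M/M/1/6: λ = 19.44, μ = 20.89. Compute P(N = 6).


ρ = λ/μ = 19.44/20.89 = 0.9306
P_K = (1−ρ)ρ^K/(1−ρ^(K+1)) = (0.06941·0.649452)/(1 − 0.604373)
= 0.045079/0.395627 = 0.113944

Final: 0.113944


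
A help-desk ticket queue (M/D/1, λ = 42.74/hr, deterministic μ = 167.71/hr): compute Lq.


ρ = 42.74/167.71 = 0.2548
M/D/1: Lq = ρ²/(2(1−ρ)) = 0.06495/(2·0.7452) = 0.04358

Final: 0.04358


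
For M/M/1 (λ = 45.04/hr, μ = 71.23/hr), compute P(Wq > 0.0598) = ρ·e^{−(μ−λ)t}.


ρ = 45.04/71.23 = 0.6323
P(Wq > t) = ρ·e^{−(μ−λ)t} = 0.6323·e^{−1.5662}
= 0.6323·0.208845 = 0.132057

Final: 0.132057


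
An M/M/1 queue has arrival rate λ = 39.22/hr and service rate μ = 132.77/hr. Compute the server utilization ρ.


ρ = λ/μ = 39.22/132.77 = 0.2954

Final: 0.2954


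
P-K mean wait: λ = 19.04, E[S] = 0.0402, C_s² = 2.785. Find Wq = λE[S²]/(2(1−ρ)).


ρ = λ·E[S] = 19.04·0.0402 = 0.7654
E[S²] = E[S]²(1+C_s²) = 0.0402²·(1+2.785) = 0.006117
Wq = λ·E[S²]/(2(1−ρ)) = 19.04·0.006117/(2·0.2346) = 0.24822 hr

Final: 0.24822 hr


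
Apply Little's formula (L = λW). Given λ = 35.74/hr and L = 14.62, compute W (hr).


W = L/λ = 14.62/35.74 = 0.4091 hr

Final: 0.4091 hr


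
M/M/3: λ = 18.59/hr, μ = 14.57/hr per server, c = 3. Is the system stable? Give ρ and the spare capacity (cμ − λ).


Total capacity cμ = 3·14.57 = 43.71/hr
ρ = λ/(cμ) = 18.59/43.71 = 0.4253
Stable ⇔ ρ < 1: YES
Spare capacity = cμ − λ = 43.71 − 18.59 = 25.12/hr

Final: ρ = 0.4253; stable; margin = 25.12/hr


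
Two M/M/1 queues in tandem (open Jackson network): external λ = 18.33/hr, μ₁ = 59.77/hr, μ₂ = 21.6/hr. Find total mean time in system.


Each node sees arrival rate λ = 18.33/hr (tandem ⇒ throughput preserved).
W₁ = 1/(μ₁−λ) = 1/(59.77−18.33) = 0.02413 hr
W₂ = 1/(μ₂−λ) = 1/(21.6−18.33) = 0.30581 hr
W_total = W₁ + W₂ = 0.02413 + 0.30581 = 0.32994 hr

Final: 0.32994 hr


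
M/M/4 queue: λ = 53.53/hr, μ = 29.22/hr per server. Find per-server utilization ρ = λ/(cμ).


ρ = λ/(cμ) = 53.53/(4·29.22) = 53.53/116.88 = 0.4580

Final: 0.4580


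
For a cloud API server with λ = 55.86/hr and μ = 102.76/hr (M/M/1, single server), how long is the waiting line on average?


ρ = 55.86/102.76 = 0.5436
Lq = ρ²/(1−ρ) = 0.2955/0.4564 = 0.6474

Final: 0.6474


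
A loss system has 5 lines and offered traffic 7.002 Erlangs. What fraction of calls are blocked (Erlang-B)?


B(c,a) = (a^c/c!) / Σ_{k=0}^{c} a^k/k!
a^5/5! = 140.258531
Σ terms (k=0..5): 1.00000 + 7.00200 + 24.51400 + 57.21568 + 100.15605 + 140.25853 = 330.146263
B = 140.258531/330.146263 = 0.424838

Final: 0.424838


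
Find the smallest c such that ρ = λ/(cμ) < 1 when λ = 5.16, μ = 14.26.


Stability requires cμ > λ ⇔ c > λ/μ.
λ/μ = 5.16/14.26 = 0.3619
Minimum integer c = ⌊0.3619⌋ + 1 = 1
Check: 1·14.26 = 14.26 > 5.16, while 0·14.26 = 0.00 ≤ 5.16

Final: 1 servers


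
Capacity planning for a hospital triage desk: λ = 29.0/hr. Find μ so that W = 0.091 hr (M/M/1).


W = 1/(μ−λ) ⇒ μ − λ = 1/W = 1/0.091 = 10.9890
μ = λ + 1/W = 29.0 + 10.9890 = 39.9890 per hr

Final: 39.9890 /hr


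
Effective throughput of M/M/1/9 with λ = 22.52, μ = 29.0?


ρ = 0.7766; P_K = (1−ρ)ρ^9/(1−ρ^10) = 0.024935
λ_eff = λ(1 − P_K) = 22.52·(1 − 0.024935) = 22.52·0.975065 = 21.9585 /hr

Final: 21.9585 /hr


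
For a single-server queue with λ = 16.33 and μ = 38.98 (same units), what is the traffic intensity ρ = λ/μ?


ρ = λ/μ = 16.33/38.98 = 0.4189

Final: 0.4189


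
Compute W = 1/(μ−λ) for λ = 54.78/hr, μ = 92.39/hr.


W = 1/(μ−λ) = 1/(92.39 − 54.78) = 1/37.61 = 0.02659 hr

Final: 0.02659 hr


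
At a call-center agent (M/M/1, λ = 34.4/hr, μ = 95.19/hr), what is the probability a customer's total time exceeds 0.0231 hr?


W ~ Exponential(μ−λ) for M/M/1.
μ − λ = 95.19 − 34.4 = 60.7900
P(W > t) = e^{−(μ−λ)t} = e^{−1.4042} = 0.245551

Final: 0.245551


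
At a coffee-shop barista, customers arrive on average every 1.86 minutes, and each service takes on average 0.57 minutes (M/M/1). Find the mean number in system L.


λ = 60/1.86 = 32.2581 /hr
μ = 60/0.57 = 105.2632 /hr
ρ = λ/μ = 32.2581/105.2632 = 0.3065
L = ρ/(1−ρ) = 0.3065/0.6935 = 0.4419

Final: 0.4419


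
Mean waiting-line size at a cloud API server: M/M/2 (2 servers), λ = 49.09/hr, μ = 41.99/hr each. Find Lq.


a = λ/μ = 1.1691; ρ = a/2 = 0.5845
P₀ = 0.262193
Lq = P₀·a^c·ρ / (c!·(1−ρ)²) = 0.262193·1.36677·0.5845/(2·0.17260)
= 0.60681

Final: 0.60681


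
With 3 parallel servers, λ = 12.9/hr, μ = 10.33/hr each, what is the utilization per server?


ρ = λ/(cμ) = 12.9/(3·10.33) = 12.9/30.99 = 0.4163

Final: 0.4163


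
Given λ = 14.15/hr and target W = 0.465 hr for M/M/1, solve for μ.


W = 1/(μ−λ) ⇒ μ − λ = 1/W = 1/0.465 = 2.1505
μ = λ + 1/W = 14.15 + 2.1505 = 16.3005 per hr

Final: 16.3005 /hr


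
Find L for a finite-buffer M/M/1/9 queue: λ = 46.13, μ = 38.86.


ρ = 46.13/38.86 = 1.1871
L = ρ[1 − (K+1)ρ^K + Kρ^(K+1)] / [(1−ρ)(1−ρ^(K+1))]
Numerator: 1.1871·(1 − 10·4.680863 + 9·5.556567) = 4.986310
Denominator: (-0.1871)·(-4.556567) = 0.852451
L = 4.986310/0.852451 = 5.8494

Final: 5.8494


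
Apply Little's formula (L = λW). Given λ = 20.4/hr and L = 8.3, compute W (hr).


W = L/λ = 8.3/20.4 = 0.4069 hr

Final: 0.4069 hr


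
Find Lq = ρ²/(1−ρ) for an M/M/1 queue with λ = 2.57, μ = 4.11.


ρ = 2.57/4.11 = 0.6253
Lq = ρ²/(1−ρ) = 0.3910/0.3747 = 1.0435

Final: 1.0435


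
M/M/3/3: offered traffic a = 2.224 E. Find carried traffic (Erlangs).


B(3,2.224) = 0.243462 (Erlang-B)
Carried load = a(1 − B) = 2.224·(1 − 0.243462) = 2.224·0.756538 = 1.6825 E

Final: 1.6825 Erlangs


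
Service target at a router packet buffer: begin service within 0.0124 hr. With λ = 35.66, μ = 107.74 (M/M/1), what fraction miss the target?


ρ = 35.66/107.74 = 0.3310
P(Wq > t) = ρ·e^{−(μ−λ)t} = 0.3310·e^{−0.8938}
= 0.3310·0.409101 = 0.135405

Final: 0.135405


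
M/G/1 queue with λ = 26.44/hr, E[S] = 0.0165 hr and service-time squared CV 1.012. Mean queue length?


ρ = λ·E[S] = 26.44·0.0165 = 0.4363
Lq = ρ²(1+C_s²)/(2(1−ρ)) = 0.1903·(1+1.012)/(2·0.5637)
= 0.1903·2.0120/1.1275 = 0.33963

Final: 0.33963


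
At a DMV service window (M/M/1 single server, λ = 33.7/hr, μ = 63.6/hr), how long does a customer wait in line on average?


ρ = 33.7/63.6 = 0.5299
Wq = ρ/(μ−λ) = 0.5299/(63.6 − 33.7) = 0.5299/29.90 = 0.01772 hr

Final: 0.01772 hr


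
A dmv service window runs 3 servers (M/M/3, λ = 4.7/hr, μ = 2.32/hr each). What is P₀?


a = λ/μ = 4.7/2.32 = 2.0259; ρ = a/c = 0.6753
Σ_{k=0}^{2} a^k/k! (terms k=0..2) = 1.00000 + 2.02586 + 2.05206 = 5.07792
Tail: a^3/(3!(1−ρ)) = 8.31438/(6·0.3247) = 4.26756
P₀ = 1/(5.07792 + 4.26756) = 1/9.34548 = 0.107004

Final: 0.107004


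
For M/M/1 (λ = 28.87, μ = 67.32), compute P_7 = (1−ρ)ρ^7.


ρ = 28.87/67.32 = 0.4288
P_n = (1−ρ)·ρ^n = (1 − 0.4288)·0.4288^7 = 0.5712·0.002668 = 0.001524

Final: 0.001524


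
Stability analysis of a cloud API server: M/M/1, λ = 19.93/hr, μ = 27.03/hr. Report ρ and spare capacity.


Total capacity cμ = 1·27.03 = 27.03/hr
ρ = λ/(cμ) = 19.93/27.03 = 0.7373
Stable ⇔ ρ < 1: YES
Spare capacity = cμ − λ = 27.03 − 19.93 = 7.10/hr

Final: ρ = 0.7373; stable; margin = 7.10/hr


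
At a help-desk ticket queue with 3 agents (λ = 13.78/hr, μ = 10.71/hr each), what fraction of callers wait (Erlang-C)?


a = λ/μ = 1.2866; ρ = a/3 = 0.4289
P₀ = 0.267668 (from M/M/c formula)
C(c,a) = [a^c/(c!(1−ρ))]·P₀ = [2.13000/(6·0.5711)]·0.267668
= 0.62159·0.267668 = 0.166379

Final: 0.166379


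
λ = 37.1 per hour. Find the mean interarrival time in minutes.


Mean interarrival time = 1/λ = 1/37.1 hour = 0.02695 hour
In minutes: 0.02695 × 60 = 1.6173 min

Final: 1.6173 min


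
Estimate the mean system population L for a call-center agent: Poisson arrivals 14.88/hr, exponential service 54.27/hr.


ρ = λ/μ = 14.88/54.27 = 0.2742
L = ρ/(1−ρ) = 0.2742/(1 − 0.2742) = 0.2742/0.7258 = 0.3778

Final: 0.3778


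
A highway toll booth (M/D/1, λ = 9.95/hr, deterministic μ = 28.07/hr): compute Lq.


ρ = 9.95/28.07 = 0.3545
M/D/1: Lq = ρ²/(2(1−ρ)) = 0.1256/(2·0.6455) = 0.09732

Final: 0.09732


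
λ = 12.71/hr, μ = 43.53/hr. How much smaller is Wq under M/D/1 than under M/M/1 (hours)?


ρ = 12.71/43.53 = 0.2920
Wq(M/M/1) = ρ/(μ−λ) = 0.2920/30.82 = 0.009474 hr
Wq(M/D/1) = ρ/(2(μ−λ)) = 0.004737 hr
Savings = 0.009474 − 0.004737 = 0.004737 hr

Final: 0.004737 hr


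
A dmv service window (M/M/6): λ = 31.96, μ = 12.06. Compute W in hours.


a = 2.6501; ρ = 0.4417; P₀ = 0.070080
Lq = P₀·a^c·ρ/(c!(1−ρ)²) = 0.04777
Wq = Lq/λ = 0.04777/31.96 = 0.001495 hr
W = Wq + 1/μ = 0.001495 + 0.08292 = 0.08441 hr

Final: 0.08441 hr


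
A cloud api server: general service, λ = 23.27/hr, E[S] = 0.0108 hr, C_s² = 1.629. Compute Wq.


ρ = λ·E[S] = 23.27·0.0108 = 0.2513
E[S²] = E[S]²(1+C_s²) = 0.0108²·(1+1.629) = 0.0003066
Wq = λ·E[S²]/(2(1−ρ)) = 23.27·0.0003066/(2·0.7487) = 0.004765 hr

Final: 0.004765 hr


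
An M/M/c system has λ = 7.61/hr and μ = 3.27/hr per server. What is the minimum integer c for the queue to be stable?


Stability requires cμ > λ ⇔ c > λ/μ.
λ/μ = 7.61/3.27 = 2.3272
Minimum integer c = ⌊2.3272⌋ + 1 = 3
Check: 3·3.27 = 9.81 > 7.61, while 2·3.27 = 6.54 ≤ 7.61

Final: 3 servers


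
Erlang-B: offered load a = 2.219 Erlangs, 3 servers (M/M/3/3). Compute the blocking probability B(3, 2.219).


B(c,a) = (a^c/c!) / Σ_{k=0}^{c} a^k/k!
a^3/3! = 1.821045
Σ terms (k=0..3): 1.00000 + 2.21900 + 2.46198 + 1.82104 = 7.502025
B = 1.821045/7.502025 = 0.242740

Final: 0.242740


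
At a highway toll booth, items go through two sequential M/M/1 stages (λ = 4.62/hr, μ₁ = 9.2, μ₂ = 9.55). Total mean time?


Each node sees arrival rate λ = 4.62/hr (tandem ⇒ throughput preserved).
W₁ = 1/(μ₁−λ) = 1/(9.2−4.62) = 0.21834 hr
W₂ = 1/(μ₂−λ) = 1/(9.55−4.62) = 0.20284 hr
W_total = W₁ + W₂ = 0.21834 + 0.20284 = 0.42118 hr

Final: 0.42118 hr


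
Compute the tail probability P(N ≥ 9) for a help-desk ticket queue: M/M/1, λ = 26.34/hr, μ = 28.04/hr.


ρ = 26.34/28.04 = 0.9394
P(N ≥ n) = ρ^n = 0.9394^9 = 0.569560

Final: 0.569560


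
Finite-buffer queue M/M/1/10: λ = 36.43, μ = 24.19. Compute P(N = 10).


ρ = λ/μ = 36.43/24.19 = 1.5060
P_K = (1−ρ)ρ^K/(1−ρ^(K+1)) = (-0.5060·60.011299)/(1 − 90.376669)
= -30.365370/-89.376669 = 0.339746

Final: 0.339746


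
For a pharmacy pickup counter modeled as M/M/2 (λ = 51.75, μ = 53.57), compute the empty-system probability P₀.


a = λ/μ = 51.75/53.57 = 0.9660; ρ = a/c = 0.4830
Σ_{k=0}^{1} a^k/k! (terms k=0..1) = 1.00000 + 0.96603 = 1.96603
Tail: a^2/(2!(1−ρ)) = 0.93321/(2·0.5170) = 0.90254
P₀ = 1/(1.96603 + 0.90254) = 1/2.86857 = 0.348606

Final: 0.348606


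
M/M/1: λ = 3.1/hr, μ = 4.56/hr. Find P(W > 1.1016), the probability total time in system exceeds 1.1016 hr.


W ~ Exponential(μ−λ) for M/M/1.
μ − λ = 4.56 − 3.1 = 1.4600
P(W > t) = e^{−(μ−λ)t} = e^{−1.6083} = 0.200221

Final: 0.200221


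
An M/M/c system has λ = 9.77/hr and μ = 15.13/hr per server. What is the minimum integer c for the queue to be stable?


Stability requires cμ > λ ⇔ c > λ/μ.
λ/μ = 9.77/15.13 = 0.6457
Minimum integer c = ⌊0.6457⌋ + 1 = 1
Check: 1·15.13 = 15.13 > 9.77, while 0·15.13 = 0.00 ≤ 9.77

Final: 1 servers


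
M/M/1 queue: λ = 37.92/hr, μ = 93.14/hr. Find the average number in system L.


ρ = λ/μ = 37.92/93.14 = 0.4071
L = ρ/(1−ρ) = 0.4071/(1 − 0.4071) = 0.4071/0.5929 = 0.6867

Final: 0.6867


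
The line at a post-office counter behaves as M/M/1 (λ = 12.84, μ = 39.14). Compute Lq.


ρ = 12.84/39.14 = 0.3281
Lq = ρ²/(1−ρ) = 0.1076/0.6719 = 0.1602

Final: 0.1602


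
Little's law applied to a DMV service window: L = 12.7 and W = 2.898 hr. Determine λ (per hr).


λ = L/W = 12.7/2.898 = 4.3823 /hr

Final: 4.3823 /hr


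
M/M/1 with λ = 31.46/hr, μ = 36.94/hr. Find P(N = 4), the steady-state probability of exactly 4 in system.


ρ = 31.46/36.94 = 0.8517
P_n = (1−ρ)·ρ^n = (1 − 0.8517)·0.8517^4 = 0.1483·0.526075 = 0.078042

Final: 0.078042


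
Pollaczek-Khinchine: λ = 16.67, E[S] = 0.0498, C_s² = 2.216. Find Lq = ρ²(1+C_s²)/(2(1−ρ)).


ρ = λ·E[S] = 16.67·0.0498 = 0.8302
Lq = ρ²(1+C_s²)/(2(1−ρ)) = 0.6892·(1+2.216)/(2·0.1698)
= 0.6892·3.2160/0.3397 = 6.52516

Final: 6.52516


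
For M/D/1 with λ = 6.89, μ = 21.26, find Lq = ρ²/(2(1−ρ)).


ρ = 6.89/21.26 = 0.3241
M/D/1: Lq = ρ²/(2(1−ρ)) = 0.1050/(2·0.6759) = 0.07769

Final: 0.07769


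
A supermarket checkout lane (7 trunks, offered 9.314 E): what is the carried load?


B(7,9.314) = 0.377113 (Erlang-B)
Carried load = a(1 − B) = 9.314·(1 − 0.377113) = 9.314·0.622887 = 5.8016 E

Final: 5.8016 Erlangs


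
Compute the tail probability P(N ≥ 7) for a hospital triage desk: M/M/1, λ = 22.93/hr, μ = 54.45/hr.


ρ = 22.93/54.45 = 0.4211
P(N ≥ n) = ρ^n = 0.4211^7 = 0.002349

Final: 0.002349


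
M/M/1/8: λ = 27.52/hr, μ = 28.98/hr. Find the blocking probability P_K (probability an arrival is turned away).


ρ = λ/μ = 27.52/28.98 = 0.9496
P_K = (1−ρ)ρ^K/(1−ρ^(K+1)) = (0.05038·0.661303)/(1 − 0.627987)
= 0.033316/0.372013 = 0.089556

Final: 0.089556


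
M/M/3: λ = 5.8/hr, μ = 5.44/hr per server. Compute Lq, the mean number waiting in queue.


a = λ/μ = 1.0662; ρ = a/3 = 0.3554
P₀ = 0.339224
Lq = P₀·a^c·ρ / (c!·(1−ρ)²) = 0.339224·1.21196·0.3554/(6·0.41552)
= 0.05861

Final: 0.05861


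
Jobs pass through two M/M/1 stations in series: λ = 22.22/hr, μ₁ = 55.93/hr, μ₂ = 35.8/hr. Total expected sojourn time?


Each node sees arrival rate λ = 22.22/hr (tandem ⇒ throughput preserved).
W₁ = 1/(μ₁−λ) = 1/(55.93−22.22) = 0.02966 hr
W₂ = 1/(μ₂−λ) = 1/(35.8−22.22) = 0.07364 hr
W_total = W₁ + W₂ = 0.02966 + 0.07364 = 0.10330 hr

Final: 0.10330 hr


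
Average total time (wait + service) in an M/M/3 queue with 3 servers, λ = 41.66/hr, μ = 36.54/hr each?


a = 1.1401; ρ = 0.3800; P₀ = 0.313630
Lq = P₀·a^c·ρ/(c!(1−ρ)²) = 0.07660
Wq = Lq/λ = 0.07660/41.66 = 0.001839 hr
W = Wq + 1/μ = 0.001839 + 0.02737 = 0.02921 hr

Final: 0.02921 hr


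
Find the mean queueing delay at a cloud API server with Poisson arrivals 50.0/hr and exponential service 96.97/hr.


ρ = 50.0/96.97 = 0.5156
Wq = ρ/(μ−λ) = 0.5156/(96.97 − 50.0) = 0.5156/46.97 = 0.01098 hr

Final: 0.01098 hr


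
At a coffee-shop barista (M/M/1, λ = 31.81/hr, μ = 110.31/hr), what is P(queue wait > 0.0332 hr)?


ρ = 31.81/110.31 = 0.2884
P(Wq > t) = ρ·e^{−(μ−λ)t} = 0.2884·e^{−2.6062}
= 0.2884·0.073815 = 0.021286

Final: 0.021286


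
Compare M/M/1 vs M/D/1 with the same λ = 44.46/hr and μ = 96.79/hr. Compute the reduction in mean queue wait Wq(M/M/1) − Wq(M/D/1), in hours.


ρ = 44.46/96.79 = 0.4593
Wq(M/M/1) = ρ/(μ−λ) = 0.4593/52.33 = 0.008778 hr
Wq(M/D/1) = ρ/(2(μ−λ)) = 0.004389 hr
Savings = 0.008778 − 0.004389 = 0.004389 hr

Final: 0.004389 hr


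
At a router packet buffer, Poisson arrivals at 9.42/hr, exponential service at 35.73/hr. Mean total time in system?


W = 1/(μ−λ) = 1/(35.73 − 9.42) = 1/26.31 = 0.03801 hr

Final: 0.03801 hr


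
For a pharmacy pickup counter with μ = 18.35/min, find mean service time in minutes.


Mean service time = 1/μ = 1/18.35 minute = 0.05450 minute
In minutes: 0.05450 × 1 = 0.05450 min

Final: 0.05450 min


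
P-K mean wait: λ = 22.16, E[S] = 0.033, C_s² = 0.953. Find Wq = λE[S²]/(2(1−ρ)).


ρ = λ·E[S] = 22.16·0.033 = 0.7313
E[S²] = E[S]²(1+C_s²) = 0.033²·(1+0.953) = 0.002127
Wq = λ·E[S²]/(2(1−ρ)) = 22.16·0.002127/(2·0.2687) = 0.08769 hr

Final: 0.08769 hr


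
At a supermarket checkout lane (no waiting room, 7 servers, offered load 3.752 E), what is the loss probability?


B(c,a) = (a^c/c!) / Σ_{k=0}^{c} a^k/k!
a^7/7! = 2.076870
Σ terms (k=0..7): 1.00000 + 3.75200 + 7.03875 + 8.80313 + 8.25734 + 6.19631 + 3.87476 + 2.07687 = 40.999156
B = 2.076870/40.999156 = 0.050656

Final: 0.050656


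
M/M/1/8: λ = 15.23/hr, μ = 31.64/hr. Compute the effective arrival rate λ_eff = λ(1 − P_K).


ρ = 0.4814; P_K = (1−ρ)ρ^8/(1−ρ^9) = 0.001497
λ_eff = λ(1 − P_K) = 15.23·(1 − 0.001497) = 15.23·0.998503 = 15.2072 /hr

Final: 15.2072 /hr


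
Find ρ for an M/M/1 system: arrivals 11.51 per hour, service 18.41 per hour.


ρ = λ/μ = 11.51/18.41 = 0.6252

Final: 0.6252


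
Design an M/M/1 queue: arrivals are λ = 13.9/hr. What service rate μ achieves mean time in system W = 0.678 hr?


W = 1/(μ−λ) ⇒ μ − λ = 1/W = 1/0.678 = 1.4749
μ = λ + 1/W = 13.9 + 1.4749 = 15.3749 per hr

Final: 15.3749 /hr


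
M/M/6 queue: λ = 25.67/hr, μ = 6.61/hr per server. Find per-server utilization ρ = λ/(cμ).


ρ = λ/(cμ) = 25.67/(6·6.61) = 25.67/39.66 = 0.6473

Final: 0.6473


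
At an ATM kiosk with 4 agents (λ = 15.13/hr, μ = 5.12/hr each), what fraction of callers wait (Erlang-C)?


a = λ/μ = 2.9551; ρ = a/4 = 0.7388
P₀ = 0.040347 (from M/M/c formula)
C(c,a) = [a^c/(c!(1−ρ))]·P₀ = [76.25632/(24·0.2612)]·0.040347
= 12.16300·0.040347 = 0.490737

Final: 0.490737


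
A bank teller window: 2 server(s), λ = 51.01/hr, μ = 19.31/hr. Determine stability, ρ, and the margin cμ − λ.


Total capacity cμ = 2·19.31 = 38.62/hr
ρ = λ/(cμ) = 51.01/38.62 = 1.3208
Stable ⇔ ρ < 1: NO
Spare capacity = cμ − λ = 38.62 − 51.01 = -12.39/hr

Final: ρ = 1.3208; unstable; margin = -12.39/hr


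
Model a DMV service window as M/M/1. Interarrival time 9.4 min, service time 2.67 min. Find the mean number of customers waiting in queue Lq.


λ = 60/9.4 = 6.3830 /hr
μ = 60/2.67 = 22.4719 /hr
ρ = λ/μ = 6.3830/22.4719 = 0.2840
Lq = ρ²/(1−ρ) = 0.08068/0.7160 = 0.1127

Final: 0.1127


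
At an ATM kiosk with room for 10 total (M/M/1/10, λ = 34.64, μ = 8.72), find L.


ρ = 34.64/8.72 = 3.9725
L = ρ[1 − (K+1)ρ^K + Kρ^(K+1)] / [(1−ρ)(1−ρ^(K+1))]
Numerator: 3.9725·(1 − 11·978619.767818 + 10·3887544.582250) = 111668830.458948
Denominator: (-2.9725)·(-3887543.582250) = 11555634.134395
L = 111668830.458948/11555634.134395 = 9.6636

Final: 9.6636


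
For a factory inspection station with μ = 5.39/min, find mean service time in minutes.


Mean service time = 1/μ = 1/5.39 minute = 0.18553 minute
In minutes: 0.18553 × 1 = 0.1855 min

Final: 0.1855 min


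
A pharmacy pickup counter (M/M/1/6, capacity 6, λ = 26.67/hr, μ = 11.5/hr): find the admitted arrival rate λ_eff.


ρ = 2.3191; P_K = (1−ρ)ρ^6/(1−ρ^7) = 0.570385
λ_eff = λ(1 − P_K) = 26.67·(1 − 0.570385) = 26.67·0.429615 = 11.4578 /hr

Final: 11.4578 /hr


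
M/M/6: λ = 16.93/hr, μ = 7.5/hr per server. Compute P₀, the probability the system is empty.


a = λ/μ = 16.93/7.5 = 2.2573; ρ = a/c = 0.3762
Σ_{k=0}^{5} a^k/k! (terms k=0..5) = 1.00000 + 2.25733 + 2.54778 + 1.91706 + 1.08186 + 0.48842 = 9.29246
Tail: a^6/(6!(1−ρ)) = 132.30436/(720·0.6238) = 0.29459
P₀ = 1/(9.29246 + 0.29459) = 1/9.58704 = 0.104307

Final: 0.104307


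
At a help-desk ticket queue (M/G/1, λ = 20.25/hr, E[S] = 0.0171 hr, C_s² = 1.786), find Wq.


ρ = λ·E[S] = 20.25·0.0171 = 0.3463
E[S²] = E[S]²(1+C_s²) = 0.0171²·(1+1.786) = 0.0008147
Wq = λ·E[S²]/(2(1−ρ)) = 20.25·0.0008147/(2·0.6537) = 0.01262 hr

Final: 0.01262 hr


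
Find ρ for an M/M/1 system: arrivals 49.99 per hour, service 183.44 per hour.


ρ = λ/μ = 49.99/183.44 = 0.2725

Final: 0.2725


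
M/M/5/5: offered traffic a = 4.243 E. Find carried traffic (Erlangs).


B(5,4.243) = 0.220638 (Erlang-B)
Carried load = a(1 − B) = 4.243·(1 − 0.220638) = 4.243·0.779362 = 3.3068 E

Final: 3.3068 Erlangs


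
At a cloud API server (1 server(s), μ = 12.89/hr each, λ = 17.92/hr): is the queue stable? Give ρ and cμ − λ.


Total capacity cμ = 1·12.89 = 12.89/hr
ρ = λ/(cμ) = 17.92/12.89 = 1.3902
Stable ⇔ ρ < 1: NO
Spare capacity = cμ − λ = 12.89 − 17.92 = -5.03/hr

Final: ρ = 1.3902; unstable; margin = -5.03/hr


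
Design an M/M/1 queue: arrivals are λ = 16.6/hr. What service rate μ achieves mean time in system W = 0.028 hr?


W = 1/(μ−λ) ⇒ μ − λ = 1/W = 1/0.028 = 35.7143
μ = λ + 1/W = 16.6 + 35.7143 = 52.3143 per hr

Final: 52.3143 /hr


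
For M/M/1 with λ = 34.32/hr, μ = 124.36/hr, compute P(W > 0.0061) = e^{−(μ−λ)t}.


W ~ Exponential(μ−λ) for M/M/1.
μ − λ = 124.36 − 34.32 = 90.0400
P(W > t) = e^{−(μ−λ)t} = e^{−0.5492} = 0.577386

Final: 0.577386


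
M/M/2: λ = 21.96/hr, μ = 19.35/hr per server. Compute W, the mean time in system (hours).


a = 1.1349; ρ = 0.5674; P₀ = 0.275964
Lq = P₀·a^c·ρ/(c!(1−ρ)²) = 0.53896
Wq = Lq/λ = 0.53896/21.96 = 0.02454 hr
W = Wq + 1/μ = 0.02454 + 0.05168 = 0.07622 hr

Final: 0.07622 hr


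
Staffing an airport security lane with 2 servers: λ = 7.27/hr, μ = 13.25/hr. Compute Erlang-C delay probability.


a = λ/μ = 0.5487; ρ = a/2 = 0.2743
P₀ = 0.569440 (from M/M/c formula)
C(c,a) = [a^c/(c!(1−ρ))]·P₀ = [0.30105/(2·0.7257)]·0.569440
= 0.20743·0.569440 = 0.118120

Final: 0.118120


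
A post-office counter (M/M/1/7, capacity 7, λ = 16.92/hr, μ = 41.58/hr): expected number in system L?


ρ = 16.92/41.58 = 0.4069
L = ρ[1 − (K+1)ρ^K + Kρ^(K+1)] / [(1−ρ)(1−ρ^(K+1))]
Numerator: 0.4069·(1 − 8·0.001848 + 7·0.0007518) = 0.403053
Denominator: (0.5931)·(0.999248) = 0.592628
L = 0.403053/0.592628 = 0.6801

Final: 0.6801


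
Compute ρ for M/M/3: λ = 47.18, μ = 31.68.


ρ = λ/(cμ) = 47.18/(3·31.68) = 47.18/95.04 = 0.4964

Final: 0.4964


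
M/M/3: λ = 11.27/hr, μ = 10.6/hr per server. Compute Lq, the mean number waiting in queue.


a = λ/μ = 1.0632; ρ = a/3 = 0.3544
P₀ = 0.340288
Lq = P₀·a^c·ρ / (c!·(1−ρ)²) = 0.340288·1.20186·0.3544/(6·0.41680)
= 0.05796

Final: 0.05796


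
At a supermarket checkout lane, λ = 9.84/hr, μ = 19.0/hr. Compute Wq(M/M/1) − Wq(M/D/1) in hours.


ρ = 9.84/19.0 = 0.5179
Wq(M/M/1) = ρ/(μ−λ) = 0.5179/9.16 = 0.05654 hr
Wq(M/D/1) = ρ/(2(μ−λ)) = 0.02827 hr
Savings = 0.05654 − 0.02827 = 0.02827 hr

Final: 0.02827 hr


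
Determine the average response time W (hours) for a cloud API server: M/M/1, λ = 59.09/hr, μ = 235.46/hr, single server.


W = 1/(μ−λ) = 1/(235.46 − 59.09) = 1/176.37 = 0.005670 hr

Final: 0.005670 hr


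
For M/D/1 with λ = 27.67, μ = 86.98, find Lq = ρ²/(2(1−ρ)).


ρ = 27.67/86.98 = 0.3181
M/D/1: Lq = ρ²/(2(1−ρ)) = 0.1012/(2·0.6819) = 0.07421

Final: 0.07421


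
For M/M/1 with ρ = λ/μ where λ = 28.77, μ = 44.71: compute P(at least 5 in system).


ρ = 28.77/44.71 = 0.6435
P(N ≥ n) = ρ^n = 0.6435^5 = 0.110326

Final: 0.110326


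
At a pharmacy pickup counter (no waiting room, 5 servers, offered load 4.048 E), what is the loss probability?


B(c,a) = (a^c/c!) / Σ_{k=0}^{c} a^k/k!
a^5/5! = 9.057770
Σ terms (k=0..5): 1.00000 + 4.04800 + 8.19315 + 11.05529 + 11.18796 + 9.05777 = 44.542171
B = 9.057770/44.542171 = 0.203353

Final: 0.203353


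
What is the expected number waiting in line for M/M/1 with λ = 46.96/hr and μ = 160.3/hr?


ρ = 46.96/160.3 = 0.2930
Lq = ρ²/(1−ρ) = 0.08582/0.7070 = 0.1214

Final: 0.1214


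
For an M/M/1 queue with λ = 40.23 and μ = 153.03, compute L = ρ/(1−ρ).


ρ = λ/μ = 40.23/153.03 = 0.2629
L = ρ/(1−ρ) = 0.2629/(1 − 0.2629) = 0.2629/0.7371 = 0.3566

Final: 0.3566


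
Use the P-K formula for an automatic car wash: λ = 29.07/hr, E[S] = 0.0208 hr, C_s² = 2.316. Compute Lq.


ρ = λ·E[S] = 29.07·0.0208 = 0.6047
Lq = ρ²(1+C_s²)/(2(1−ρ)) = 0.3656·(1+2.316)/(2·0.3953)
= 0.3656·3.3160/0.7907 = 1.53330

Final: 1.53330


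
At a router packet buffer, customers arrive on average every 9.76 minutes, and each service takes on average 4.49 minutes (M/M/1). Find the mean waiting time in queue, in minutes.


λ = 60/9.76 = 6.1475 /hr
μ = 60/4.49 = 13.3630 /hr
ρ = λ/μ = 6.1475/13.3630 = 0.4600
Wq = ρ/(μ−λ) = 0.4600/(13.3630−6.1475) = 0.06376 hr
In minutes: 0.06376·60 = 3.825 min

Final: 3.825 min


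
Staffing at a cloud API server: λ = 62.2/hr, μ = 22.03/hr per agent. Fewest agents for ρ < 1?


Stability requires cμ > λ ⇔ c > λ/μ.
λ/μ = 62.2/22.03 = 2.8234
Minimum integer c = ⌊2.8234⌋ + 1 = 3
Check: 3·22.03 = 66.09 > 62.2, while 2·22.03 = 44.06 ≤ 62.2

Final: 3 servers


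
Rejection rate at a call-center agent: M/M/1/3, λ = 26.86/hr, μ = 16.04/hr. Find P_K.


ρ = λ/μ = 26.86/16.04 = 1.6746
P_K = (1−ρ)ρ^K/(1−ρ^(K+1)) = (-0.6746·4.695750)/(1 − 7.863331)
= -3.167582/-6.863331 = 0.461522

Final: 0.461522


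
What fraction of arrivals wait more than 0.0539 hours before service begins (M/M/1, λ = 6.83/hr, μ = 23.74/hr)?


ρ = 6.83/23.74 = 0.2877
P(Wq > t) = ρ·e^{−(μ−λ)t} = 0.2877·e^{−0.9114}
= 0.2877·0.401941 = 0.115639

Final: 0.115639


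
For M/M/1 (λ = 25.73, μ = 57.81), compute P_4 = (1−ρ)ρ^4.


ρ = 25.73/57.81 = 0.4451
P_n = (1−ρ)·ρ^n = (1 − 0.4451)·0.4451^4 = 0.5549·0.039242 = 0.021776

Final: 0.021776


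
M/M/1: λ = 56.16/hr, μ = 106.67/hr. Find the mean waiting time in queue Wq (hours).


ρ = 56.16/106.67 = 0.5265
Wq = ρ/(μ−λ) = 0.5265/(106.67 − 56.16) = 0.5265/50.51 = 0.01042 hr

Final: 0.01042 hr


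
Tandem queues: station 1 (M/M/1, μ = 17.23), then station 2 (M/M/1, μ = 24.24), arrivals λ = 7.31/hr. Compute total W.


Each node sees arrival rate λ = 7.31/hr (tandem ⇒ throughput preserved).
W₁ = 1/(μ₁−λ) = 1/(17.23−7.31) = 0.10081 hr
W₂ = 1/(μ₂−λ) = 1/(24.24−7.31) = 0.05907 hr
W_total = W₁ + W₂ = 0.10081 + 0.05907 = 0.15987 hr

Final: 0.15987 hr


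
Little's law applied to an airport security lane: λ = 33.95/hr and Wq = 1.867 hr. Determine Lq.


Lq = λWq = 33.95·1.867 = 63.3847

Final: 63.3847


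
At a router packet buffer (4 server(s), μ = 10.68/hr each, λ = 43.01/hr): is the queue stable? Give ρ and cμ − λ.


Total capacity cμ = 4·10.68 = 42.72/hr
ρ = λ/(cμ) = 43.01/42.72 = 1.0068
Stable ⇔ ρ < 1: NO
Spare capacity = cμ − λ = 42.72 − 43.01 = -0.29/hr

Final: ρ = 1.0068; unstable; margin = -0.29/hr


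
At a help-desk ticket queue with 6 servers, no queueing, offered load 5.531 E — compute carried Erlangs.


B(6,5.531) = 0.231291 (Erlang-B)
Carried load = a(1 − B) = 5.531·(1 − 0.231291) = 5.531·0.768709 = 4.2517 E

Final: 4.2517 Erlangs
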